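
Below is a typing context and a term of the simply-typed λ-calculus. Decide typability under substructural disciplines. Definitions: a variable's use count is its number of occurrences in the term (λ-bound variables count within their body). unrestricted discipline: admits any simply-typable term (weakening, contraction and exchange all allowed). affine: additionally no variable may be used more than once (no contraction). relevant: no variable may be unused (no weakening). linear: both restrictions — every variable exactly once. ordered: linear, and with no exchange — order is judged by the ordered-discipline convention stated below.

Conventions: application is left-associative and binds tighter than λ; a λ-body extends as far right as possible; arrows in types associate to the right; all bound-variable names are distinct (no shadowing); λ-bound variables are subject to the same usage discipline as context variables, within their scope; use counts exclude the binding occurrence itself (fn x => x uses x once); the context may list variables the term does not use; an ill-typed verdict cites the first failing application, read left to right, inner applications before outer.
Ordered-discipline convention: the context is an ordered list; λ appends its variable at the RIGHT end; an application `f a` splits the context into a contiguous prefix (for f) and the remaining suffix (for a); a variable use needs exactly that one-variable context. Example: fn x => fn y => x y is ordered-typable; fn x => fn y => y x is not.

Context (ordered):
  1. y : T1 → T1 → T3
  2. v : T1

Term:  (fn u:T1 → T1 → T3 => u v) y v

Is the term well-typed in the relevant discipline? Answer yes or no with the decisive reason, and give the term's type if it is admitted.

yes — y, v, u: all used, weakening unneeded; term : T3
use counts: y: 1×, v: 2×, u (bound): 1×
order of uses: u, v, y, v
typing: ✓ — T3
across the five disciplines: ordered ✗ | linear ✗ | affine ✗ | relevant ✓ | unrestricted ✓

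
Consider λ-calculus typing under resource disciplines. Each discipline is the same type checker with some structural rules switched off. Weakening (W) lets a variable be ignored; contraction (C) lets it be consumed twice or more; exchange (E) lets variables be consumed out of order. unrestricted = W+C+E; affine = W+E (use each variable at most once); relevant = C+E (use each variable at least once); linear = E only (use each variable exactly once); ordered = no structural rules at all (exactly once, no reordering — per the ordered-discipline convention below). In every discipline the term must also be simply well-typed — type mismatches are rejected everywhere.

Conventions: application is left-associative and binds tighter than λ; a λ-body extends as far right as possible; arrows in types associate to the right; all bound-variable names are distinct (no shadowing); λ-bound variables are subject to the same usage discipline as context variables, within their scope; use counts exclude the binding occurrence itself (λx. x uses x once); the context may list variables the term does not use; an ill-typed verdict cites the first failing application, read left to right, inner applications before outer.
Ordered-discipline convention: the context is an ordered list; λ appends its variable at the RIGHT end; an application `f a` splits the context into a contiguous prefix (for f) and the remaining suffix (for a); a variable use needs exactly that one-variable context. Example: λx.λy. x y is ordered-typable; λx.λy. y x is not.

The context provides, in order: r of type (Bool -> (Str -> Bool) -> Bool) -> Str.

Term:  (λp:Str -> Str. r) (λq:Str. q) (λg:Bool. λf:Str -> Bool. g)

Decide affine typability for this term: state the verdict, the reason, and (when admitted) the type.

yes — none of r, p, q, g, f used more than once; term : Str
variable uses: r: 1, p (λ-bound): 0, q (λ-bound): 1, g (λ-bound): 1, f (λ-bound): 0
left-to-right use order: r, q, g
typing: ✓ — Str
across the five disciplines: ordered ✗ · linear ✗ · affine ✓ · relevant ✗ · unrestricted ✓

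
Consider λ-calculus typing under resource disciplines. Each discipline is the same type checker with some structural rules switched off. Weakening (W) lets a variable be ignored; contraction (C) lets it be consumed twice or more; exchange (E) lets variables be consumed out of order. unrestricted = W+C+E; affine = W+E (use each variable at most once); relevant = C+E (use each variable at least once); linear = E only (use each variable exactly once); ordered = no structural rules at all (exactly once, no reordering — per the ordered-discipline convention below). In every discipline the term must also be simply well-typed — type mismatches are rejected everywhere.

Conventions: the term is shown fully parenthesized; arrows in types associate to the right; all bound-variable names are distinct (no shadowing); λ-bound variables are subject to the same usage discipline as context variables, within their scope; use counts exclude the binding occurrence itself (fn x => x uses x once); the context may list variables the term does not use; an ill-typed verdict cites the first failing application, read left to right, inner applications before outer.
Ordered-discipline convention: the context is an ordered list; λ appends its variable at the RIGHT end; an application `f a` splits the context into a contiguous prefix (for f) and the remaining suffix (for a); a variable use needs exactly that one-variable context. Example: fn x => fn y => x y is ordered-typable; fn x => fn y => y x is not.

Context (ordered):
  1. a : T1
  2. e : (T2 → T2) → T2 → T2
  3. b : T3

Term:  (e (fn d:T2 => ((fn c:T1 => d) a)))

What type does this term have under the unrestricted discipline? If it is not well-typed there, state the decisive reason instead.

term : T2 → T2
variable uses: a: 1×; e: 1×; b: 0×; d (λ-bound): 1×; c (λ-bound): 0×
uses in reading order: e, d, a
typing: the term checks, with type T2 → T2
across the five disciplines: ordered ✗, linear ✗, affine ✓, relevant ✗, unrestricted ✓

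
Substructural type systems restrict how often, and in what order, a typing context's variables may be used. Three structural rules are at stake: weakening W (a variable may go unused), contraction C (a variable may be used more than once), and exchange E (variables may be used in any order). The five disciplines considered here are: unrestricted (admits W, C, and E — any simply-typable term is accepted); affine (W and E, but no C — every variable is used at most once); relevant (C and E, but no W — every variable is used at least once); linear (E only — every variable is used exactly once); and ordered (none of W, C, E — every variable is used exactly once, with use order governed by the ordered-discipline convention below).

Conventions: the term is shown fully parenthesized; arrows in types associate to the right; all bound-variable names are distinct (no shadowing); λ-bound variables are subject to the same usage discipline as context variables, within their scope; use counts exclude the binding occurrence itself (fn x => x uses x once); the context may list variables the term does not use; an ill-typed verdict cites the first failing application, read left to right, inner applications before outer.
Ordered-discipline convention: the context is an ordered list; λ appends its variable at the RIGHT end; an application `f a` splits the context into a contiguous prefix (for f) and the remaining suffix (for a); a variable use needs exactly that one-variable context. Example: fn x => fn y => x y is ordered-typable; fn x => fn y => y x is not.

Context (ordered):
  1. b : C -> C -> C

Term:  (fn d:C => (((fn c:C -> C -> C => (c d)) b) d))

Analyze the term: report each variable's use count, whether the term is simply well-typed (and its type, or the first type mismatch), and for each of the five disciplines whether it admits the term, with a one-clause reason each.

variable uses: b: 1×, d [bound]: 2×, c [bound]: 1×
order of uses: c, d, b, d
typing: well-typed at C -> C
ordered: ✗, d ×2 used more than once (contraction)
linear: ✗, d ×2 used more than once (contraction)
affine: ✗, d ×2 used more than once (contraction)
relevant: ✓, every one of b, d, c appears
unrestricted: ✓, simply typable at C -> C; W, C, E all held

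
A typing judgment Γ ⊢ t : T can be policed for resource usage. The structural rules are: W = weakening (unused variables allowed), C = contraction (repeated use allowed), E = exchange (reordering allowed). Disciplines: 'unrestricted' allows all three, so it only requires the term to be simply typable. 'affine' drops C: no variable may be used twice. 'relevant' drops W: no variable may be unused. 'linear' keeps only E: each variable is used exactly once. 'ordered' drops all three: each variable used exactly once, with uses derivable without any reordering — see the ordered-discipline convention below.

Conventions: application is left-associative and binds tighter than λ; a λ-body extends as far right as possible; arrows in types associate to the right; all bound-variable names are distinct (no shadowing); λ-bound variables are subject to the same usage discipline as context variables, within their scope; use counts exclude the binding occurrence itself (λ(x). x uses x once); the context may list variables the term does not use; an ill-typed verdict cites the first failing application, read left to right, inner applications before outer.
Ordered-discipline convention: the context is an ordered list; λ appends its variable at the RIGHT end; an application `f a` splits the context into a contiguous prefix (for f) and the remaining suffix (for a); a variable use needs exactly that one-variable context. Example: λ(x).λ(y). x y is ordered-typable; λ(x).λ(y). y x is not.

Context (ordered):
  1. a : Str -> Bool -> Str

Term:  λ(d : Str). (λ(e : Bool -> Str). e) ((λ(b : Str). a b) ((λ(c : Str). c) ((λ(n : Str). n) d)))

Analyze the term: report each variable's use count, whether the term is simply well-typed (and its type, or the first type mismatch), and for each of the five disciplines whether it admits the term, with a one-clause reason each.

use counts: a: 1×, d (λ-bound): 1×, e (λ-bound): 1×, b (λ-bound): 1×, c (λ-bound): 1×, n (λ-bound): 1×
order of uses: e, a, b, c, n, d
typing: ✓ — Str -> Bool -> Str
ordered: ✓ — one use each (a, d, e, b, c, n); ordered split holds
linear: ✓ — each of a, d, e, b, c, n used exactly once
affine: ✓ — none of a, d, e, b, c, n used more than once
relevant: ✓ — every one of a, d, e, b, c, n appears
unrestricted: ✓ — well-typed at Str -> Bool -> Str; no restrictions here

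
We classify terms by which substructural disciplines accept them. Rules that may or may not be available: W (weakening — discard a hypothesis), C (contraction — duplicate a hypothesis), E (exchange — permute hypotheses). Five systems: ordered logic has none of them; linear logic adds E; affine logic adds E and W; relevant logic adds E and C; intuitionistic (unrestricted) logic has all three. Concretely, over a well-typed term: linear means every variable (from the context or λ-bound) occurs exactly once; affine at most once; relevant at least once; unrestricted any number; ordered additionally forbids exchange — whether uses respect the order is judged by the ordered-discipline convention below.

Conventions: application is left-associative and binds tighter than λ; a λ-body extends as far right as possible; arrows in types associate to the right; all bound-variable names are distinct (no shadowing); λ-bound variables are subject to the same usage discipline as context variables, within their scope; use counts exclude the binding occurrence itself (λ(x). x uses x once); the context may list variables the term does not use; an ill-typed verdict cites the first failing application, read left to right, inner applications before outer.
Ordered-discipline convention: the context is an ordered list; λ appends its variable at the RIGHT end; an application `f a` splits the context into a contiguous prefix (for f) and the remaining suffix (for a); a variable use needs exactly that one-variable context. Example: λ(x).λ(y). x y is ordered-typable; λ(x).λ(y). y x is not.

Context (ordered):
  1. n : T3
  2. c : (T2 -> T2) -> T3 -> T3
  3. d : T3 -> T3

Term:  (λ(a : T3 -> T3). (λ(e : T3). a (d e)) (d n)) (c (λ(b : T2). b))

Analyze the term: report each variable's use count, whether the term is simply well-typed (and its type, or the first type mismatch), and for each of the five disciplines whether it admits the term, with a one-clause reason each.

usage: n: 1×, c: 1×, d: 2×, a [bound]: 1×, e [bound]: 1×, b [bound]: 1×
order of uses: a, d, e, d, n, c, b
typing: the term checks, with type T3
ordered ✗ (needs contraction — d ×2)
linear ✗ (needs contraction — d ×2)
affine ✗ (needs contraction — d ×2)
relevant ✓ (at least one use each (n, c, d, a, e, b))
unrestricted ✓ (simply typable at T3; W, C, E all held)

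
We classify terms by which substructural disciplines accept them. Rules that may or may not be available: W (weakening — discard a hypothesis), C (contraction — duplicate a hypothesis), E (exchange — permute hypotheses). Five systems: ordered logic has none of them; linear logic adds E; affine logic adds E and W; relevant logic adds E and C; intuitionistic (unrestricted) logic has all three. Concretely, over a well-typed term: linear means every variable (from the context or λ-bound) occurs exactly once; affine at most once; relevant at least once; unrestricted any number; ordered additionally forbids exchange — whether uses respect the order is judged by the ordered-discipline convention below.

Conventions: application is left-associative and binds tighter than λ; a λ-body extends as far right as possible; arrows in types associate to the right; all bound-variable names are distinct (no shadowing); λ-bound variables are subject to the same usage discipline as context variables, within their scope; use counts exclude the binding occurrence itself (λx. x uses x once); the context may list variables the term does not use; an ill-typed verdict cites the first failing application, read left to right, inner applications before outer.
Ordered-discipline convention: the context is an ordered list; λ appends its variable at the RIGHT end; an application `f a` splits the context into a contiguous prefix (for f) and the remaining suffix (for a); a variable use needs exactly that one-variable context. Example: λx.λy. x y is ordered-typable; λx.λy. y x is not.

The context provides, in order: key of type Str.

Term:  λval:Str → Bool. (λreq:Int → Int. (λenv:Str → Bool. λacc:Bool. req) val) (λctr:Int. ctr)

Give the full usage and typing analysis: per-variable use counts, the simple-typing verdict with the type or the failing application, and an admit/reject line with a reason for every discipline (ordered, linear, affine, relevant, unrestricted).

usage: key: 0×; val (λ-bound): 1×; req (λ-bound): 1×; env (λ-bound): 0×; acc (λ-bound): 0×; ctr (λ-bound): 1×
uses in reading order: req, val, ctr
typing: the term checks, with type (Str → Bool) → Bool → Int → Int
ordered: ✗, key, env, acc left unused
linear: ✗, key, env, acc left unused
affine: ✓, at most one use each (key, val, req, env, acc, ctr)
relevant: ✗, key, env, acc left unused
unrestricted: ✓, typability at (Str → Bool) → Bool → Int → Int is all that's needed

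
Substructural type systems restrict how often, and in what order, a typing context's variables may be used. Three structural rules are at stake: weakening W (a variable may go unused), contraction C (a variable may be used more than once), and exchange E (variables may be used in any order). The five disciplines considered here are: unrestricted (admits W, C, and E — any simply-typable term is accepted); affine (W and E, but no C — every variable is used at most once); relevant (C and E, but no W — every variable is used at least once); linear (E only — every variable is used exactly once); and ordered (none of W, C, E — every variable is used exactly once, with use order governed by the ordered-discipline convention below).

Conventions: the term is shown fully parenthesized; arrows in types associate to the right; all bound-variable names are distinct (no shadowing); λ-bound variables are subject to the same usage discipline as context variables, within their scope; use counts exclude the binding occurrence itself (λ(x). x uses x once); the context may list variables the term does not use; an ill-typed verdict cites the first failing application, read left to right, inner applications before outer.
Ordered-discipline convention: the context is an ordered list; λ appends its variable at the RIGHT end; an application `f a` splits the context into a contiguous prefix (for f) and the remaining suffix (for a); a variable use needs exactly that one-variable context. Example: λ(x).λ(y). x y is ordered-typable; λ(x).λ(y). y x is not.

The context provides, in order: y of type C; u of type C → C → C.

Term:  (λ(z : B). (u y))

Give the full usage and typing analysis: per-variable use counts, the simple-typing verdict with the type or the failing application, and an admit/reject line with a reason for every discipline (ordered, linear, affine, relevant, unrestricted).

counts: y: 1, u: 1, z (λ-bound): 0
use order (left to right): u, y
typing: ✓ — B → C → C
ordered: ✗, z never used (weakening)
linear: ✗, z never used (weakening)
affine: ✓, y, u, z: no repeats, contraction unneeded
relevant: ✗, z never used (weakening)
unrestricted: ✓, typability at B → C → C is all that's needed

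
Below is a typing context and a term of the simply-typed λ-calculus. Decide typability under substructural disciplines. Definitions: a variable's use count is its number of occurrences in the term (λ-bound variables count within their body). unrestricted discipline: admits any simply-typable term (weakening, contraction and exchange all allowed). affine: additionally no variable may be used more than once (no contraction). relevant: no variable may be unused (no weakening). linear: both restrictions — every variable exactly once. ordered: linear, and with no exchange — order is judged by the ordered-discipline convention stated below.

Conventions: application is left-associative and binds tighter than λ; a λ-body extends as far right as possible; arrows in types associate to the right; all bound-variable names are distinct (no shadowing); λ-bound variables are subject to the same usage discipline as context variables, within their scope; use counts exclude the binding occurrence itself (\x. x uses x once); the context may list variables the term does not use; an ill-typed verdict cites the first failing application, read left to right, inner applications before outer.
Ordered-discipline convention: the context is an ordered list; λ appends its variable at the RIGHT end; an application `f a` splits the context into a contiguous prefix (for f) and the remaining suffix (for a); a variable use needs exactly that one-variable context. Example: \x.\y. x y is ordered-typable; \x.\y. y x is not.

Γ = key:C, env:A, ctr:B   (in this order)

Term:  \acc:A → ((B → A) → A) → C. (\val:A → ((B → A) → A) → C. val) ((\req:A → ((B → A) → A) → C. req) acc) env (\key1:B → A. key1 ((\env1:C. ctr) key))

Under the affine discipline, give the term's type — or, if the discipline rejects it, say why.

term : (A → ((B → A) → A) → C) → C
usage: key ×1; env ×1; ctr ×1; acc [bound] ×1; val [bound] ×1; req [bound] ×1; key1 [bound] ×1; env1 [bound] ×0
use order (left to right): val, req, acc, env, key1, ctr, key
typing: ✓ — (A → ((B → A) → A) → C) → C
per-discipline verdicts: ordered ✗; linear ✗; affine ✓; relevant ✗; unrestricted ✓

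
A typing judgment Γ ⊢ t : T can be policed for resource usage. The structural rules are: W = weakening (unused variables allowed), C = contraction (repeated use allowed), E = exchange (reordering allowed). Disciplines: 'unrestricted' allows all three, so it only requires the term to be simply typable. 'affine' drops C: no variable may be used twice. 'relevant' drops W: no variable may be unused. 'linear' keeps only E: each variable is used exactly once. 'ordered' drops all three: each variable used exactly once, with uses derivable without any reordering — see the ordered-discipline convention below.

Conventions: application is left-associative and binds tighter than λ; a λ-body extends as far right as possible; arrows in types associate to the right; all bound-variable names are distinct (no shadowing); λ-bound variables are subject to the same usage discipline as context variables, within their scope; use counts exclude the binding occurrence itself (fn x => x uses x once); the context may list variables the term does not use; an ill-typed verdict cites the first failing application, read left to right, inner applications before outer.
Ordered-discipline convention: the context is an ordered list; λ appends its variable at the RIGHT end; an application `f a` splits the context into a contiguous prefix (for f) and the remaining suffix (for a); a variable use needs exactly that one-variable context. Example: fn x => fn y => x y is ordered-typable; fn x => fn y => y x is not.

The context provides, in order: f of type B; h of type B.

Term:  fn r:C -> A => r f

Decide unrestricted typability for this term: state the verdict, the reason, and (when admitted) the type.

no — not simply typable
counts: f: 1×; h: 0×; r (bound): 1×
left-to-right use order: r, f
typing: ill-typed: a function awaiting C gets B
summary: ordered ✗; linear ✗; affine ✗; relevant ✗; unrestricted ✗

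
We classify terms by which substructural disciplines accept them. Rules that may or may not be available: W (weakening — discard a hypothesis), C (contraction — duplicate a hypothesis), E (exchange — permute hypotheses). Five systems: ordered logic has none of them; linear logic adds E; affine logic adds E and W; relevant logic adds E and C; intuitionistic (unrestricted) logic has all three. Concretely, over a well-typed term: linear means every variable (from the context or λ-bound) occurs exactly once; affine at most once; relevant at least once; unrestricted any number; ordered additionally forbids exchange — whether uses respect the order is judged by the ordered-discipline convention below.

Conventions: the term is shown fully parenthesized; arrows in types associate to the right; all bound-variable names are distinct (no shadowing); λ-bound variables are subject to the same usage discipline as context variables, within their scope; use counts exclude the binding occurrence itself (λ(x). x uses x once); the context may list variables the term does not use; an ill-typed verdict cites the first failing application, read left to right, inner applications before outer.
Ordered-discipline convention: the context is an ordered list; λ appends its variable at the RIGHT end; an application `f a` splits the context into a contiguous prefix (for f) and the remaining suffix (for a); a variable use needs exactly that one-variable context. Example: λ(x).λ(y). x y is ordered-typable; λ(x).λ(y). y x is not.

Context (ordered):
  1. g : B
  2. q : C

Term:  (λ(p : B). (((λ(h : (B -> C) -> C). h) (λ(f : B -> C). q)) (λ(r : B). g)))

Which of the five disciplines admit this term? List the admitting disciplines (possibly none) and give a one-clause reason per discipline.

admitted by: none
use counts: g=1; q=1; p [bound]=0; h [bound]=1; f [bound]=0; r [bound]=0
use order (left to right): h, q, g
typing: ill-typed: a function awaiting B -> C gets B -> B
ordered: ✗, fails simple typing
linear: ✗, a type mismatch blocks all five
affine: ✗, the type mismatch rejects it
relevant: ✗, not simply typable
unrestricted: ✗, fails simple typing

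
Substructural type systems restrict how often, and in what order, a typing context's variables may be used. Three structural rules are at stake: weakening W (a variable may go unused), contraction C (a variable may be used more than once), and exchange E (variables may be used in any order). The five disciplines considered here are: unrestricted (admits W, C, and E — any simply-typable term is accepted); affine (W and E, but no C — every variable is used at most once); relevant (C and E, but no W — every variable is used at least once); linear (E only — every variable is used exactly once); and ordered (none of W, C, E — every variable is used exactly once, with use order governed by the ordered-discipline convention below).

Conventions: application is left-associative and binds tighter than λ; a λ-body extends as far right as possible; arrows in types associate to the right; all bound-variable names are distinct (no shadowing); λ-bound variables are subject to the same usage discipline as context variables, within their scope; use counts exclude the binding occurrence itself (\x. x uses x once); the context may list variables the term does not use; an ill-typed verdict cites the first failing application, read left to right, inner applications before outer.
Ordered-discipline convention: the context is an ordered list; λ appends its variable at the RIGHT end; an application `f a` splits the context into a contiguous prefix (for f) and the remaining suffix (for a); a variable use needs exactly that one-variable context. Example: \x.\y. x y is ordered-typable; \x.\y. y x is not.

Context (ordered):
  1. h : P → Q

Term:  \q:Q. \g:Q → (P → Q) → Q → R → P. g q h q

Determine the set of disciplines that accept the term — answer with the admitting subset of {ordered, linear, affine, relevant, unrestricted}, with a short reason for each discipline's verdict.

admitted in: relevant, unrestricted
variable uses: h: 1; q (bound): 2; g (bound): 1
uses in reading order: g, q, h, q
typing: well-typed at Q → (Q → (P → Q) → Q → R → P) → R → P
ordered ✗ (q ×2 used more than once (contraction))
linear ✗ (q ×2 used more than once (contraction))
affine ✗ (q ×2 used more than once (contraction))
relevant ✓ (every one of h, q, g appears)
unrestricted ✓ (simply typable at Q → (Q → (P → Q) → Q → R → P) → R → P; W, C, E all held)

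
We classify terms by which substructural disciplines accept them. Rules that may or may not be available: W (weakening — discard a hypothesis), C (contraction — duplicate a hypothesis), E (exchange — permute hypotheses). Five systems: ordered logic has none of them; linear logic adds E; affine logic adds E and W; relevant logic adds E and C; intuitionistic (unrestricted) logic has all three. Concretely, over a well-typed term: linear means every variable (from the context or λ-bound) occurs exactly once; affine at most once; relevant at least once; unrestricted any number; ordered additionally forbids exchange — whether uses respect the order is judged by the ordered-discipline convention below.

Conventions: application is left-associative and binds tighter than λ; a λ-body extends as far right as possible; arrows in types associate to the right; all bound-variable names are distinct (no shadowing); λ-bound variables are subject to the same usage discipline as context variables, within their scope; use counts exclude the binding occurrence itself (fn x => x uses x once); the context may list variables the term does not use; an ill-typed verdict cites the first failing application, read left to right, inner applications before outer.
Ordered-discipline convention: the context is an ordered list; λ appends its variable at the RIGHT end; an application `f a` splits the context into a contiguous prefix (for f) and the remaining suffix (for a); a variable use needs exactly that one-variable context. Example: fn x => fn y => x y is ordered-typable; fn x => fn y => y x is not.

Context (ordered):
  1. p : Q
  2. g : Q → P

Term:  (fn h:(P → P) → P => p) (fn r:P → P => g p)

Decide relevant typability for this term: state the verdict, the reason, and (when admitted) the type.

no — unused: h, r — weakening required
variable uses: p: 2×, g: 1×, h (λ-bound): 0×, r (λ-bound): 0×
left-to-right use order: p, g, p
typing: the term checks, with type Q
summary: ordered ✗, linear ✗, affine ✗, relevant ✗, unrestricted ✓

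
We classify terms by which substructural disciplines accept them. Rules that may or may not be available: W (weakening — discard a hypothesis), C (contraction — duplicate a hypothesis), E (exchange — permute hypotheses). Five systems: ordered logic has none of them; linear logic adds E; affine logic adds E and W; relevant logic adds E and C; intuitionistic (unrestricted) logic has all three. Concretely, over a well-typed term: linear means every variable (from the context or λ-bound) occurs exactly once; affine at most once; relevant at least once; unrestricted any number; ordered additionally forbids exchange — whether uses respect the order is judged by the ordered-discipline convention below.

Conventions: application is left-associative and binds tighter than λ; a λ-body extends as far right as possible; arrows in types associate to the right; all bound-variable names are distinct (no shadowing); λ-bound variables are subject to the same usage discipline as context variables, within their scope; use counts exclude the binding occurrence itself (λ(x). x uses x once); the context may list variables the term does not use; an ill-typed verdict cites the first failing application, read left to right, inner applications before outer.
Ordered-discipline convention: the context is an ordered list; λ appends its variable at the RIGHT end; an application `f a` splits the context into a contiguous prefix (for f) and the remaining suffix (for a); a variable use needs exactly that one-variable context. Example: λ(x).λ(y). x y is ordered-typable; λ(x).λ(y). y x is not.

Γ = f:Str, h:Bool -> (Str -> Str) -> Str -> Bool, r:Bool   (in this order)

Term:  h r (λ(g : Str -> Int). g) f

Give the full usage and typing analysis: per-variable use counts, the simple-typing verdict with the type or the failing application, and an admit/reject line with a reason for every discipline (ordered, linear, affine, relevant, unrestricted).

variable uses: f ×1, h ×1, r ×1, g [bound] ×1
use order (left to right): h, r, g, f
typing: ill-typed: an argument (Str -> Int) -> Str -> Int mismatches the expected Str -> Str
ordered: ✗, fails simple typing
linear: ✗, a type mismatch blocks all five
affine: ✗, the type mismatch rejects it
relevant: ✗, not simply typable
unrestricted: ✗, fails simple typing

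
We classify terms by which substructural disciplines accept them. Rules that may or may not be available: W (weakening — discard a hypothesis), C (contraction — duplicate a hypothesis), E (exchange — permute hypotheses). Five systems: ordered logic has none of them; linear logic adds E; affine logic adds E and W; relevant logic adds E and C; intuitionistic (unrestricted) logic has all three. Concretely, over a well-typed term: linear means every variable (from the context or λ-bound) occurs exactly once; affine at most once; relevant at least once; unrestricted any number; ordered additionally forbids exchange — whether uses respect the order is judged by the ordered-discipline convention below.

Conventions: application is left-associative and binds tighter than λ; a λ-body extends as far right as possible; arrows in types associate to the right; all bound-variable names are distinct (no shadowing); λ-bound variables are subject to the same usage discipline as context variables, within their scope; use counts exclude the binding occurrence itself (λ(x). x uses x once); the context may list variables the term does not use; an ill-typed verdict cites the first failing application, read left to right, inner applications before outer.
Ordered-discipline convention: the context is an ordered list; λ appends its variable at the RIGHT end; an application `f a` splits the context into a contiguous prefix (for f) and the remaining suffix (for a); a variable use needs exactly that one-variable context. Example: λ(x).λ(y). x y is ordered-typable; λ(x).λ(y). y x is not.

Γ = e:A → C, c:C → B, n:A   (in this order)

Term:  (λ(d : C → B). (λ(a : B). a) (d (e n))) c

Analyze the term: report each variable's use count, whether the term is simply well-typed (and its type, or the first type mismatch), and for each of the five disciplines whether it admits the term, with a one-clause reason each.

counts: e: 1; c: 1; n: 1; d (λ-bound): 1; a (λ-bound): 1
use order (left to right): a, d, e, n, c
typing: well-typed — term : B
ordered: ✗, needs exchange: uses follow a, d, e, n, c
linear: ✓, each of e, c, n, d, a used exactly once
affine: ✓, e, c, n, d, a: no repeats, contraction unneeded
relevant: ✓, none of e, c, n, d, a goes unused
unrestricted: ✓, simply typable at B; W, C, E all held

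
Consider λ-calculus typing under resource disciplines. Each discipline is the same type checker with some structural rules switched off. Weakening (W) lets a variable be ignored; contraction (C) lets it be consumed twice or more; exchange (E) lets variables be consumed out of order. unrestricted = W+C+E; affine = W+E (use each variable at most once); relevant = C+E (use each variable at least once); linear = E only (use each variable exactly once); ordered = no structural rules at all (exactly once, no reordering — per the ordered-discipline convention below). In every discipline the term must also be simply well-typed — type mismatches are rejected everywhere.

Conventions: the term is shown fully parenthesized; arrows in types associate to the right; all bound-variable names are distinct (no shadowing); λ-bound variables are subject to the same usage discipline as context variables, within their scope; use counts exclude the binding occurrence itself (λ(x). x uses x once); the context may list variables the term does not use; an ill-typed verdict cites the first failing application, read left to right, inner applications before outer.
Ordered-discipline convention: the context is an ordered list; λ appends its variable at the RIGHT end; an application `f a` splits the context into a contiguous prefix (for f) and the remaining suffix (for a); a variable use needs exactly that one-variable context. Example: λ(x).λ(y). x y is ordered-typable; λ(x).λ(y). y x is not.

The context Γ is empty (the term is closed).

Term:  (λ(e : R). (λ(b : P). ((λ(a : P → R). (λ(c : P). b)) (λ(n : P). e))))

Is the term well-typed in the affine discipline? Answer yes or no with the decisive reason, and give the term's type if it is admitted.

yes — none of e, b, a, c, n used more than once; term : R → P → P → P
use counts: e (λ-bound): 1; b (λ-bound): 1; a (λ-bound): 0; c (λ-bound): 0; n (λ-bound): 0
use order (left to right): b, e
typing: the term checks, with type R → P → P → P
per-discipline verdicts: ordered ✗ | linear ✗ | affine ✓ | relevant ✗ | unrestricted ✓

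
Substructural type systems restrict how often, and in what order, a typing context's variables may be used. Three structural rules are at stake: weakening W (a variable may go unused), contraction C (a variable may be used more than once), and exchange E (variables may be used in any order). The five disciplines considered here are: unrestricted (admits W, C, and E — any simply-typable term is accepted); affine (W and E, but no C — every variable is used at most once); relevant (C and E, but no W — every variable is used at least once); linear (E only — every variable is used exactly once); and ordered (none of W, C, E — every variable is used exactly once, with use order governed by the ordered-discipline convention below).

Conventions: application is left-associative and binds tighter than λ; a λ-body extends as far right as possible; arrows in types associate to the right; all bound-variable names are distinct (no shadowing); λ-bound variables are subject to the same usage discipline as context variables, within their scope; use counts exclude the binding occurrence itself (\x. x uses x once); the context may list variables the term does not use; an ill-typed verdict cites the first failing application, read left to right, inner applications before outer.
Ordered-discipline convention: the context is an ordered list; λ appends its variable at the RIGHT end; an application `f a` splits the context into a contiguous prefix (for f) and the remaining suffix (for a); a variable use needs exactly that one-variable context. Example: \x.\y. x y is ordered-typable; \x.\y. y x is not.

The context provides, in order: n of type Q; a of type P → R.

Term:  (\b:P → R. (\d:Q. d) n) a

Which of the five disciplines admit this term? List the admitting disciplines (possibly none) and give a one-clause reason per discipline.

accepted by: affine, unrestricted
counts: n: 1×; a: 1×; b (λ-bound): 0×; d (λ-bound): 1×
use order (left to right): d, n, a
typing: ✓ — Q
ordered: ✗ — needs weakening: b unused
linear: ✗ — needs weakening: b unused
affine: ✓ — n, a, b, d: no repeats, contraction unneeded
relevant: ✗ — needs weakening: b unused
unrestricted: ✓ — well-typed at Q; no restrictions here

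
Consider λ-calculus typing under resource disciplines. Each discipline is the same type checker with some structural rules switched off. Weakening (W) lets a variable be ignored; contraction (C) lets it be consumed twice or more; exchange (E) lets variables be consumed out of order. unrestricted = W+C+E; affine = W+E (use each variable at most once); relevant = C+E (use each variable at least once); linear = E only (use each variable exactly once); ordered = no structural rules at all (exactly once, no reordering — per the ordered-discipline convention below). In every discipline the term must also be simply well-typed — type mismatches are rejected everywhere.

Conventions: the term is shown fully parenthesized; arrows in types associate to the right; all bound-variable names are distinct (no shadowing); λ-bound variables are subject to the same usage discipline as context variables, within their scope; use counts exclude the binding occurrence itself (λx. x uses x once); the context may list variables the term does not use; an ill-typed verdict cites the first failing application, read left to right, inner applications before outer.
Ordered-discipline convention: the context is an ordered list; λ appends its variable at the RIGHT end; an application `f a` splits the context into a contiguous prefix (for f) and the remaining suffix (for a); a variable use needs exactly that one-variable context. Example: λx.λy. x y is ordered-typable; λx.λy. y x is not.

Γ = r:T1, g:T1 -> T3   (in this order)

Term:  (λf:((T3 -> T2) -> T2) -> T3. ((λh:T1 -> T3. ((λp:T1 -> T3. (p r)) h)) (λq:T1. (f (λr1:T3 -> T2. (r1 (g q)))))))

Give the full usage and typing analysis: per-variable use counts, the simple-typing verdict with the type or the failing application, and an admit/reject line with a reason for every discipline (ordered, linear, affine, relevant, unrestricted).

use counts: r=1; g=1; f (λ-bound)=1; h (λ-bound)=1; p (λ-bound)=1; q (λ-bound)=1; r1 (λ-bound)=1
order of uses: p, r, h, f, r1, g, q
typing: well-typed — term : (((T3 -> T2) -> T2) -> T3) -> T3
ordered ✗ (no ordered split (uses run p, r, h, f, r1, g, q))
linear ✓ (each of r, g, f, h, p, q, r1 used exactly once)
affine ✓ (r, g, f, h, p, q, r1: no repeats, contraction unneeded)
relevant ✓ (every one of r, g, f, h, p, q, r1 appears)
unrestricted ✓ (type-checks ((((T3 -> T2) -> T2) -> T3) -> T3) and nothing is barred)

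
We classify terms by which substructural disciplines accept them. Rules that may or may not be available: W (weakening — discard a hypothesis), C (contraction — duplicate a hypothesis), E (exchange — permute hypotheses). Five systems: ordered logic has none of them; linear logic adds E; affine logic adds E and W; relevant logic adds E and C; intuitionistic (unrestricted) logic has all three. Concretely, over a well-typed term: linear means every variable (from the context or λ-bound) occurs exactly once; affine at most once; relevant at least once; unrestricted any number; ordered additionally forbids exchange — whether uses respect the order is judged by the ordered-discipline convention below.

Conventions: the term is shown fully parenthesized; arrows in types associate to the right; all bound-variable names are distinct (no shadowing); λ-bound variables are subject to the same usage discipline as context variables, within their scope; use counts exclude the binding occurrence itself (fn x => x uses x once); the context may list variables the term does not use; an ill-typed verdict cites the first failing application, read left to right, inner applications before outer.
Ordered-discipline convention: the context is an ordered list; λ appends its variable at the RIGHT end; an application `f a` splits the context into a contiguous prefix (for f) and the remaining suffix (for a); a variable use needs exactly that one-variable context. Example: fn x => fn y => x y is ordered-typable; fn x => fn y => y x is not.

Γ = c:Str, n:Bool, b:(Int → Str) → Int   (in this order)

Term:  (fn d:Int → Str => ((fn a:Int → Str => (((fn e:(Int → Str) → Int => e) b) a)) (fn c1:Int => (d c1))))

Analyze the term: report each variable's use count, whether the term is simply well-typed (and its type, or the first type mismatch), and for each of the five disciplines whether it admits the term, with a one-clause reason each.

counts: c ×0; n ×0; b ×1; d (bound) ×1; a (bound) ×1; e (bound) ×1; c1 (bound) ×1
use order (left to right): e, b, a, d, c1
typing: well-typed at (Int → Str) → Int
ordered: ✗ — c, n never used (weakening)
linear: ✗ — c, n never used (weakening)
affine: ✓ — c, n, b, d, a, e, c1: no repeats, contraction unneeded
relevant: ✗ — c, n never used (weakening)
unrestricted: ✓ — simply typable at (Int → Str) → Int; W, C, E all held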